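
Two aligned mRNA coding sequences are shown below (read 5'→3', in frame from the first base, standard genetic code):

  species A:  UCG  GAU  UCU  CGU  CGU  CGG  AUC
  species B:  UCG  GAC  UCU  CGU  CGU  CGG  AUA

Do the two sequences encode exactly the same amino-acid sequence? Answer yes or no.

Codon 1: UCG Ser / UCG Ser — identical.
Codon 2: GAU Asp / GAC Asp — synonymous.
Codon 3: UCU Ser / UCU Ser — identical.
Codon 4: CGU Arg / CGU Arg — identical.
Codon 5: CGU Arg / CGU Arg — identical.
Codon 6: CGG Arg / CGG Arg — identical.
Codon 7: AUC Ile / AUA Ile — synonymous.
Nonsynonymous differences: 0 → same protein.

yes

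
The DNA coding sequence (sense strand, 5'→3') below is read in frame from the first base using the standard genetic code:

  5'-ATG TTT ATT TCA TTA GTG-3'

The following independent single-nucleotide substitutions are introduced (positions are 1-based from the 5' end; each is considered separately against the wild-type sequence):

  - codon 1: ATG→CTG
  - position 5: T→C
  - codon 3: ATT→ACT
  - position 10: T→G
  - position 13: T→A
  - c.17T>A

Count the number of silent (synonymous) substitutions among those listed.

Codon 1: ATG (Met) → CTG (Leu) — missense.
Codon 2: TTT (Phe) → TCT (Ser) — missense.
Codon 3: ATT (Ile) → ACT (Thr) — missense.
Codon 4: TCA (Ser) → GCA (Ala) — missense.
Codon 5: TTA (Leu) → ATA (Ile) — missense.
Codon 6: GTG (Val) → GAG (Glu) — missense.
Synonymous: 0 of 6.

0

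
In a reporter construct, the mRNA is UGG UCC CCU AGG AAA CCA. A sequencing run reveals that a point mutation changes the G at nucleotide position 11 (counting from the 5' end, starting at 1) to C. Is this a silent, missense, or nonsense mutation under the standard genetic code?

Position 11 falls in codon 4: AGG → Arg.
After the substitution the codon is ACG → Thr.
Arg ≠ Thr, so this is a missense mutation.

missense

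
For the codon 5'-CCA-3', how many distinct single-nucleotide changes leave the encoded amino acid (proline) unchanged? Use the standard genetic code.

Position 1: none → 0 synonymous.
Position 2: none → 0 synonymous.
Position 3: CCU, CCC, CCG → 3 synonymous.
Total: 0 + 0 + 3 = 3.

3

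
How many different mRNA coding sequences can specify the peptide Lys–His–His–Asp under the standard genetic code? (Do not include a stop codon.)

Lys: 2 codons.
His: 2 codons.
His: 2 codons.
Asp: 2 codons.
2 × 2 × 2 × 2 = 16.

16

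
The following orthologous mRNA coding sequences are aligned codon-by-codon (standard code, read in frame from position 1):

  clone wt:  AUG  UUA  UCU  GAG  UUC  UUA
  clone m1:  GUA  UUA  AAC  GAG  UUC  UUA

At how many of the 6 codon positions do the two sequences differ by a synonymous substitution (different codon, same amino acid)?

Codon 1: AUG Met / GUA Val — nonsynonymous.
Codon 2: UUA Leu / UUA Leu — identical.
Codon 3: UCU Ser / AAC Asn — nonsynonymous.
Codon 4: GAG Glu / GAG Glu — identical.
Codon 5: UUC Phe / UUC Phe — identical.
Codon 6: UUA Leu / UUA Leu — identical.
Synonymous differences: 0.

0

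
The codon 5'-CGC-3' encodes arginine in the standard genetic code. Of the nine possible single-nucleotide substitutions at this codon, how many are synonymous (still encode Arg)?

Position 1: none → 0 synonymous.
Position 2: none → 0 synonymous.
Position 3: CGU, CGA, CGG → 3 synonymous.
Total: 0 + 0 + 3 = 3.

3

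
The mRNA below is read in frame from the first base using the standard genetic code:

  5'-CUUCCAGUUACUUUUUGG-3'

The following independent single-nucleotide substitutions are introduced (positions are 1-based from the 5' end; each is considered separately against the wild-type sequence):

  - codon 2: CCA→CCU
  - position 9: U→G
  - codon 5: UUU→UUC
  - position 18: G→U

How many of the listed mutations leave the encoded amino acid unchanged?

Codon 2: CCA (Pro) → CCU (Pro) — synonymous.
Codon 3: GUU (Val) → GUG (Val) — synonymous.
Codon 5: UUU (Phe) → UUC (Phe) — synonymous.
Codon 6: UGG (Trp) → UGU (Cys) — missense.
Synonymous: 3 of 4.

3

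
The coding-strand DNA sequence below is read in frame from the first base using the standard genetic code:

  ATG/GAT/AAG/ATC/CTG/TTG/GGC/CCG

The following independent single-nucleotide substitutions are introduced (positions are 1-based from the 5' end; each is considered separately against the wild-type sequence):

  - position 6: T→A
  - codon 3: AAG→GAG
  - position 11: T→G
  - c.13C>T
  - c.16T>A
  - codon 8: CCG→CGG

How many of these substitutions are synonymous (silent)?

Codon 2: GAT (Asp) → GAA (Glu) — missense.
Codon 3: AAG (Lys) → GAG (Glu) — missense.
Codon 4: ATC (Ile) → AGC (Ser) — missense.
Codon 5: CTG (Leu) → TTG (Leu) — synonymous.
Codon 6: TTG (Leu) → ATG (Met) — missense.
Codon 8: CCG (Pro) → CGG (Arg) — missense.
Synonymous: 1 of 6.

1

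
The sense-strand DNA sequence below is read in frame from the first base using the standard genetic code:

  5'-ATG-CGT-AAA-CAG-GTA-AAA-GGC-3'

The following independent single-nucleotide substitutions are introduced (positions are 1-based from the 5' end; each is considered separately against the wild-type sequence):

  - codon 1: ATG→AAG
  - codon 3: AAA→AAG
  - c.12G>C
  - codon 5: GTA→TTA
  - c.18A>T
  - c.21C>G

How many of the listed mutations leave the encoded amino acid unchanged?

Codon 1: ATG (Met) → AAG (Lys) — missense.
Codon 3: AAA (Lys) → AAG (Lys) — synonymous.
Codon 4: CAG (Gln) → CAC (His) — missense.
Codon 5: GTA (Val) → TTA (Leu) — missense.
Codon 6: AAA (Lys) → AAT (Asn) — missense.
Codon 7: GGC (Gly) → GGG (Gly) — synonymous.
Synonymous: 2 of 6.

2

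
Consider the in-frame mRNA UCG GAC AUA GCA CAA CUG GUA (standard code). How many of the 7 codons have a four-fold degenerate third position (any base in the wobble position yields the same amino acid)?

Codon 1 UCG (Ser): third position 4-fold.
Codon 2 GAC (Asp): third position 2-fold.
Codon 3 AUA (Ile): third position 3-fold.
Codon 4 GCA (Ala): third position 4-fold.
Codon 5 CAA (Gln): third position 2-fold.
Codon 6 CUG (Leu): third position 4-fold.
Codon 7 GUA (Val): third position 4-fold.
Four-fold degenerate third positions: 4.

4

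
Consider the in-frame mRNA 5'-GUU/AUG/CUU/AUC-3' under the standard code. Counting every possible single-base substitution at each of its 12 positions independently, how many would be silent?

Codon 1 (GUU, Val): 3 synonymous substitutions.
Codon 2 (AUG, Met): 0 synonymous substitutions.
Codon 3 (CUU, Leu): 3 synonymous substitutions.
Codon 4 (AUC, Ile): 2 synonymous substitutions.
Total: 3 + 0 + 3 + 2 = 8.

8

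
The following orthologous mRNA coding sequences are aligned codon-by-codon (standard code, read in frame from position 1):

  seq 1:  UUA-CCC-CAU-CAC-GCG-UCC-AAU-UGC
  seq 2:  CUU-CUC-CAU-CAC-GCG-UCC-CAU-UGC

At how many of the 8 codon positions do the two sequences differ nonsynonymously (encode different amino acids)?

2

Codon 1: UUA Leu / CUU Leu — synonymous.
Codon 2: CCC Pro / CUC Leu — nonsynonymous.
Codon 3: CAU His / CAU His — identical.
Codon 4: CAC His / CAC His — identical.
Codon 5: GCG Ala / GCG Ala — identical.
Codon 6: UCC Ser / UCC Ser — identical.
Codon 7: AAU Asn / CAU His — nonsynonymous.
Codon 8: UGC Cys / UGC Cys — identical.
Nonsynonymous differences: 2.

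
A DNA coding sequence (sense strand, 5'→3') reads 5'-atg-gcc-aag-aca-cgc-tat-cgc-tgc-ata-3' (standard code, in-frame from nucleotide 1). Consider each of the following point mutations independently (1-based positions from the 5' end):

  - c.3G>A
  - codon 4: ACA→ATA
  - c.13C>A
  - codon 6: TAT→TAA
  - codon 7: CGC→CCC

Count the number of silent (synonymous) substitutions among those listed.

Codon 1: ATG (Met) → ATA (Ile) — missense.
Codon 4: ACA (Thr) → ATA (Ile) — missense.
Codon 5: CGC (Arg) → AGC (Ser) — missense.
Codon 6: TAT (Tyr) → TAA (Stop) — nonsense.
Codon 7: CGC (Arg) → CCC (Pro) — missense.
Synonymous: 0 of 5.

0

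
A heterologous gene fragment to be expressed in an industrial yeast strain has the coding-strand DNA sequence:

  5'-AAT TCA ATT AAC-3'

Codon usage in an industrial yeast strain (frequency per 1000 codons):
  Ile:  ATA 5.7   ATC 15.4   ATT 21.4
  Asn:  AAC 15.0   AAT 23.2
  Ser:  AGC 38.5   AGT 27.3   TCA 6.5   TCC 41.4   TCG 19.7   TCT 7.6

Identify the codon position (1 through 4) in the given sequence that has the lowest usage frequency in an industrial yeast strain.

Codon 1 AAT (Asn): 23.2 per 1000.
Codon 2 TCA (Ser): 6.5 per 1000.
Codon 3 ATT (Ile): 21.4 per 1000.
Codon 4 AAC (Asn): 15.0 per 1000.
Lowest frequency is 6.5 at codon 2.

2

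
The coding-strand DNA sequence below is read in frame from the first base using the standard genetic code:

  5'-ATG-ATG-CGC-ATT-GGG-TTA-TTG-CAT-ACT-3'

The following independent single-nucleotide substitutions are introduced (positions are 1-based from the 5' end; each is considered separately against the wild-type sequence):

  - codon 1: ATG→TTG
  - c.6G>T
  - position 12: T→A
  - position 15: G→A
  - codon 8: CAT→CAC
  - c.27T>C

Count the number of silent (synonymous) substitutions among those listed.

Codon 1: ATG (Met) → TTG (Leu) — missense.
Codon 2: ATG (Met) → ATT (Ile) — missense.
Codon 4: ATT (Ile) → ATA (Ile) — synonymous.
Codon 5: GGG (Gly) → GGA (Gly) — synonymous.
Codon 8: CAT (His) → CAC (His) — synonymous.
Codon 9: ACT (Thr) → ACC (Thr) — synonymous.
Synonymous: 4 of 6.

4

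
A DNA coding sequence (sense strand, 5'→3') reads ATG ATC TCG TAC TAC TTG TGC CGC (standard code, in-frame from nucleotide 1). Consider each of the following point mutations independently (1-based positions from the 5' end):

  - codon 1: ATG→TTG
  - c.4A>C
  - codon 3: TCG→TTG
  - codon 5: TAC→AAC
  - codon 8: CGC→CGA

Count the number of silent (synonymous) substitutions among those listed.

1

Codon 1: ATG (Met) → TTG (Leu) — missense.
Codon 2: ATC (Ile) → CTC (Leu) — missense.
Codon 3: TCG (Ser) → TTG (Leu) — missense.
Codon 5: TAC (Tyr) → AAC (Asn) — missense.
Codon 8: CGC (Arg) → CGA (Arg) — synonymous.
Synonymous: 1 of 5.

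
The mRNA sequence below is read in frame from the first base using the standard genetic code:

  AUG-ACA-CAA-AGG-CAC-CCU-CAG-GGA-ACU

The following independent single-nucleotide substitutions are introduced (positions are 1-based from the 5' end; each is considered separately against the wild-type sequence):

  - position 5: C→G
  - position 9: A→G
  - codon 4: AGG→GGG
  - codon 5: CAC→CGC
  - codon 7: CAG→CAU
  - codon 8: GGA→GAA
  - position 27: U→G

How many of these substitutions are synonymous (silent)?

2

Codon 2: ACA (Thr) → AGA (Arg) — missense.
Codon 3: CAA (Gln) → CAG (Gln) — synonymous.
Codon 4: AGG (Arg) → GGG (Gly) — missense.
Codon 5: CAC (His) → CGC (Arg) — missense.
Codon 7: CAG (Gln) → CAU (His) — missense.
Codon 8: GGA (Gly) → GAA (Glu) — missense.
Codon 9: ACU (Thr) → ACG (Thr) — synonymous.
Synonymous: 2 of 7.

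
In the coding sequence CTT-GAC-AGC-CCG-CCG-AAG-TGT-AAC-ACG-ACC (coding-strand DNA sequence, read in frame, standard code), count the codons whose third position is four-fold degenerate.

Codon 1 CTT (Leu): third position 4-fold.
Codon 2 GAC (Asp): third position 2-fold.
Codon 3 AGC (Ser): third position 2-fold.
Codon 4 CCG (Pro): third position 4-fold.
Codon 5 CCG (Pro): third position 4-fold.
Codon 6 AAG (Lys): third position 2-fold.
Codon 7 TGT (Cys): third position 2-fold.
Codon 8 AAC (Asn): third position 2-fold.
Codon 9 ACG (Thr): third position 4-fold.
Codon 10 ACC (Thr): third position 4-fold.
Four-fold degenerate third positions: 5.

5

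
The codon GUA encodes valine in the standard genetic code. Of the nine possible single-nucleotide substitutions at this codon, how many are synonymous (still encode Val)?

Position 1: none → 0 synonymous.
Position 2: none → 0 synonymous.
Position 3: GUU, GUC, GUG → 3 synonymous.
Total: 0 + 0 + 3 = 3.

3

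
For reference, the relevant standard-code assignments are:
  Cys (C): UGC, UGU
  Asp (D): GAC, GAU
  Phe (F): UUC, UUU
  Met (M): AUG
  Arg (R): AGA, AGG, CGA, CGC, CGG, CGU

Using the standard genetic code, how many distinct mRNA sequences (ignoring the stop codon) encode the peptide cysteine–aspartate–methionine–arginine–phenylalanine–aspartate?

96

Cys: 2 codons.
Asp: 2 codons.
Met: 1 codon.
Arg: 6 codons.
Phe: 2 codons.
Asp: 2 codons.
2 × 2 × 1 × 6 × 2 × 2 = 96.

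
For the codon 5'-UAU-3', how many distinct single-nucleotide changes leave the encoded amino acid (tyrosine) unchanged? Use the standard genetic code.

Position 1: none → 0 synonymous.
Position 2: none → 0 synonymous.
Position 3: UAC → 1 synonymous.
Total: 0 + 0 + 1 = 1.

1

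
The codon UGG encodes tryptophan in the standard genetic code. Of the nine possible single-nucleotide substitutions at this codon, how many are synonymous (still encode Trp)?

0

Position 1: none → 0 synonymous.
Position 2: none → 0 synonymous.
Position 3: none → 0 synonymous.
Total: 0 + 0 + 0 = 0.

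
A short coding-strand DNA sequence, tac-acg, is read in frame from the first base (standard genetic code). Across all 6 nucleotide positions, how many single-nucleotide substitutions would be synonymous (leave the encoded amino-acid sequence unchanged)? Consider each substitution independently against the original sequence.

4

Codon 1 (TAC, Tyr): 1 synonymous substitution.
Codon 2 (ACG, Thr): 3 synonymous substitutions.
Total: 1 + 3 = 4.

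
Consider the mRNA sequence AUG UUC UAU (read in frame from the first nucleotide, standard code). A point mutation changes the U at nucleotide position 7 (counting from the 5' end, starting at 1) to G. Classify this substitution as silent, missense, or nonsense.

missense

Position 7 falls in codon 3: UAU → Tyr.
After the substitution the codon is GAU → Asp.
Tyr ≠ Asp, so this is a missense mutation.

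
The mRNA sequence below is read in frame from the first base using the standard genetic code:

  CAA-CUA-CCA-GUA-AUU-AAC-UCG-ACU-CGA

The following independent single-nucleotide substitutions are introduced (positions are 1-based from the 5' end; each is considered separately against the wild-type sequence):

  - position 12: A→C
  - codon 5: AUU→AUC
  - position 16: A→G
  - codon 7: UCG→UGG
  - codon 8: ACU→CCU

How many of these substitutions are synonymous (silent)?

Codon 4: GUA (Val) → GUC (Val) — synonymous.
Codon 5: AUU (Ile) → AUC (Ile) — synonymous.
Codon 6: AAC (Asn) → GAC (Asp) — missense.
Codon 7: UCG (Ser) → UGG (Trp) — missense.
Codon 8: ACU (Thr) → CCU (Pro) — missense.
Synonymous: 2 of 5.

2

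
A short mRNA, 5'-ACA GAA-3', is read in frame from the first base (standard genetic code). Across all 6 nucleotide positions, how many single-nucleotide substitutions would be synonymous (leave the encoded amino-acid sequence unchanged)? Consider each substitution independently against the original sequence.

Codon 1 (ACA, Thr): 3 synonymous substitutions.
Codon 2 (GAA, Glu): 1 synonymous substitution.
Total: 3 + 1 = 4.

4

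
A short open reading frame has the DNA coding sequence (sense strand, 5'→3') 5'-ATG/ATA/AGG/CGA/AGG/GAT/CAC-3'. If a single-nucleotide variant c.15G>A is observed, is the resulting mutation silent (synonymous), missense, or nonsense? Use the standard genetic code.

Position 15 falls in codon 5: AGG → Arg.
After the substitution the codon is AGA → Arg.
Both encode Arg, so the change is synonymous.

silent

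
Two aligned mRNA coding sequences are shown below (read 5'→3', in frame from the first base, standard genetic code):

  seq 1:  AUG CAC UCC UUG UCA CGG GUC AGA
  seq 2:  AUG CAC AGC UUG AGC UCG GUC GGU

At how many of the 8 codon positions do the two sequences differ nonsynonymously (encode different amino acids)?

2

Codon 1: AUG Met / AUG Met — identical.
Codon 2: CAC His / CAC His — identical.
Codon 3: UCC Ser / AGC Ser — synonymous.
Codon 4: UUG Leu / UUG Leu — identical.
Codon 5: UCA Ser / AGC Ser — synonymous.
Codon 6: CGG Arg / UCG Ser — nonsynonymous.
Codon 7: GUC Val / GUC Val — identical.
Codon 8: AGA Arg / GGU Gly — nonsynonymous.
Nonsynonymous differences: 2.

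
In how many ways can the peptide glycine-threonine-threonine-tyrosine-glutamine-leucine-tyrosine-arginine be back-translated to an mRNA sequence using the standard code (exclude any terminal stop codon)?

Gly: 4 codons.
Thr: 4 codons.
Thr: 4 codons.
Tyr: 2 codons.
Gln: 2 codons.
Leu: 6 codons.
Tyr: 2 codons.
Arg: 6 codons.
4 × 4 × 4 × 2 × 2 × 6 × 2 × 6 = 18432.

18432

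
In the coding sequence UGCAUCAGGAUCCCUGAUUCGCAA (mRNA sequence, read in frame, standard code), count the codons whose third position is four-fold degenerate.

Codon 1 UGC (Cys): third position 2-fold.
Codon 2 AUC (Ile): third position 3-fold.
Codon 3 AGG (Arg): third position 2-fold.
Codon 4 AUC (Ile): third position 3-fold.
Codon 5 CCU (Pro): third position 4-fold.
Codon 6 GAU (Asp): third position 2-fold.
Codon 7 UCG (Ser): third position 4-fold.
Codon 8 CAA (Gln): third position 2-fold.
Four-fold degenerate third positions: 2.

2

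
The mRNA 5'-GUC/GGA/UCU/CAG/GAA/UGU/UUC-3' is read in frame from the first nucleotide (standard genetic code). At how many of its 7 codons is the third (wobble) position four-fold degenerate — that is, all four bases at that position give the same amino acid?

Codon 1 GUC (Val): third position 4-fold.
Codon 2 GGA (Gly): third position 4-fold.
Codon 3 UCU (Ser): third position 4-fold.
Codon 4 CAG (Gln): third position 2-fold.
Codon 5 GAA (Glu): third position 2-fold.
Codon 6 UGU (Cys): third position 2-fold.
Codon 7 UUC (Phe): third position 2-fold.
Four-fold degenerate third positions: 3.

3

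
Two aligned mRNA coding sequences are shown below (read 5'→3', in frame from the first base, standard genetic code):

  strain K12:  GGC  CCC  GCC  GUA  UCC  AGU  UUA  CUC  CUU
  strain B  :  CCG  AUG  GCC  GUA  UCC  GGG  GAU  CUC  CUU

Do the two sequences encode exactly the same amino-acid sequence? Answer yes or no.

Codon 1: GGC Gly / CCG Pro — nonsynonymous.
Codon 2: CCC Pro / AUG Met — nonsynonymous.
Codon 3: GCC Ala / GCC Ala — identical.
Codon 4: GUA Val / GUA Val — identical.
Codon 5: UCC Ser / UCC Ser — identical.
Codon 6: AGU Ser / GGG Gly — nonsynonymous.
Codon 7: UUA Leu / GAU Asp — nonsynonymous.
Codon 8: CUC Leu / CUC Leu — identical.
Codon 9: CUU Leu / CUU Leu — identical.
Nonsynonymous differences: 4 → different protein.

no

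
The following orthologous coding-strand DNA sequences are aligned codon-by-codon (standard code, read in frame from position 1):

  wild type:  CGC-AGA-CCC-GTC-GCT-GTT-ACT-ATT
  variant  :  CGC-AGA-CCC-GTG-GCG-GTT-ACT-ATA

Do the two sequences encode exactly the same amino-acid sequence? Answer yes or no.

yes

Codon 1: CGC Arg / CGC Arg — identical.
Codon 2: AGA Arg / AGA Arg — identical.
Codon 3: CCC Pro / CCC Pro — identical.
Codon 4: GTC Val / GTG Val — synonymous.
Codon 5: GCT Ala / GCG Ala — synonymous.
Codon 6: GTT Val / GTT Val — identical.
Codon 7: ACT Thr / ACT Thr — identical.
Codon 8: ATT Ile / ATA Ile — synonymous.
Nonsynonymous differences: 0 → same protein.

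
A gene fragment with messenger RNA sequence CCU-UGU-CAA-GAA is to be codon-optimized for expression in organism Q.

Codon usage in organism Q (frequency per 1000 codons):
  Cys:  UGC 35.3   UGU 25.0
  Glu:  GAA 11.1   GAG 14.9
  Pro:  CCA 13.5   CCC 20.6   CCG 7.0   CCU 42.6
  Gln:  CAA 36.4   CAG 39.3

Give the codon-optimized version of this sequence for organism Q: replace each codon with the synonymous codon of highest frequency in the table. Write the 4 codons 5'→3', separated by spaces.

CCU UGC CAG GAG

Codon 1 (Pro): best is CCU at 42.6.
Codon 2 (Cys): best is UGC at 35.3.
Codon 3 (Gln): best is CAG at 39.3.
Codon 4 (Glu): best is GAG at 14.9.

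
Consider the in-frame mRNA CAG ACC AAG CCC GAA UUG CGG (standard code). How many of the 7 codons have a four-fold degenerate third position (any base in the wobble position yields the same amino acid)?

Codon 1 CAG (Gln): third position 2-fold.
Codon 2 ACC (Thr): third position 4-fold.
Codon 3 AAG (Lys): third position 2-fold.
Codon 4 CCC (Pro): third position 4-fold.
Codon 5 GAA (Glu): third position 2-fold.
Codon 6 UUG (Leu): third position 2-fold.
Codon 7 CGG (Arg): third position 4-fold.
Four-fold degenerate third positions: 3.

3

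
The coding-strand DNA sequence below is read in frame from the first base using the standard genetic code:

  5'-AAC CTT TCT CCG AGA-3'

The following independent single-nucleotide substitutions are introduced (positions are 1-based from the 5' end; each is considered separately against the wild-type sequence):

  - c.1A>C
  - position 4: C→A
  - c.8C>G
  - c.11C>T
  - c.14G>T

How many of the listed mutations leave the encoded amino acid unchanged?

Codon 1: AAC (Asn) → CAC (His) — missense.
Codon 2: CTT (Leu) → ATT (Ile) — missense.
Codon 3: TCT (Ser) → TGT (Cys) — missense.
Codon 4: CCG (Pro) → CTG (Leu) — missense.
Codon 5: AGA (Arg) → ATA (Ile) — missense.
Synonymous: 0 of 5.

0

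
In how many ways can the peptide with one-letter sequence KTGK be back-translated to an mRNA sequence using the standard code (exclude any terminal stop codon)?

Lys: 2 codons.
Thr: 4 codons.
Gly: 4 codons.
Lys: 2 codons.
2 × 4 × 4 × 2 = 64.

64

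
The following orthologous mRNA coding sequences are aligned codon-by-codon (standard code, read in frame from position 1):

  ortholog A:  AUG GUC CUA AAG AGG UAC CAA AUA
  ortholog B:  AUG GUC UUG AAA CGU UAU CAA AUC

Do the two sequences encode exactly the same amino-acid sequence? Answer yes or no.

Codon 1: AUG Met / AUG Met — identical.
Codon 2: GUC Val / GUC Val — identical.
Codon 3: CUA Leu / UUG Leu — synonymous.
Codon 4: AAG Lys / AAA Lys — synonymous.
Codon 5: AGG Arg / CGU Arg — synonymous.
Codon 6: UAC Tyr / UAU Tyr — synonymous.
Codon 7: CAA Gln / CAA Gln — identical.
Codon 8: AUA Ile / AUC Ile — synonymous.
Nonsynonymous differences: 0 → same protein.

yes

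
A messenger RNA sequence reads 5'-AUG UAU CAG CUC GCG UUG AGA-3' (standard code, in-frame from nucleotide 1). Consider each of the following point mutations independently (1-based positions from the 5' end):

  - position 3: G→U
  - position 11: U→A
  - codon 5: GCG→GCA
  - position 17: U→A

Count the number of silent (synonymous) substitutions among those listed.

1

Codon 1: AUG (Met) → AUU (Ile) — missense.
Codon 4: CUC (Leu) → CAC (His) — missense.
Codon 5: GCG (Ala) → GCA (Ala) — synonymous.
Codon 6: UUG (Leu) → UAG (Stop) — nonsense.
Synonymous: 1 of 4.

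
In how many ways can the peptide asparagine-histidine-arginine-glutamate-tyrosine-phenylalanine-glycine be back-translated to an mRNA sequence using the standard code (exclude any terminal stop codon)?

768

Asn: 2 codons.
His: 2 codons.
Arg: 6 codons.
Glu: 2 codons.
Tyr: 2 codons.
Phe: 2 codons.
Gly: 4 codons.
2 × 2 × 6 × 2 × 2 × 2 × 4 = 768.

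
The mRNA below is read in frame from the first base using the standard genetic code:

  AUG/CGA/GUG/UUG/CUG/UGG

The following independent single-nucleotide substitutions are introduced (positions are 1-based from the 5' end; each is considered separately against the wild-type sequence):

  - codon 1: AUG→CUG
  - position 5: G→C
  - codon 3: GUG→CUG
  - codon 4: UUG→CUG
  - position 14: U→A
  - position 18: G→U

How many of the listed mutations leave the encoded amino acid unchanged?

1

Codon 1: AUG (Met) → CUG (Leu) — missense.
Codon 2: CGA (Arg) → CCA (Pro) — missense.
Codon 3: GUG (Val) → CUG (Leu) — missense.
Codon 4: UUG (Leu) → CUG (Leu) — synonymous.
Codon 5: CUG (Leu) → CAG (Gln) — missense.
Codon 6: UGG (Trp) → UGU (Cys) — missense.
Synonymous: 1 of 6.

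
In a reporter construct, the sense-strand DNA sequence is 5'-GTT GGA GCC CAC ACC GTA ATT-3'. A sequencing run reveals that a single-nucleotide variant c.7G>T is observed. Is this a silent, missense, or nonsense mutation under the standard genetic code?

Position 7 falls in codon 3: GCC → Ala.
After the substitution the codon is TCC → Ser.
Ala ≠ Ser, so this is a missense mutation.

missense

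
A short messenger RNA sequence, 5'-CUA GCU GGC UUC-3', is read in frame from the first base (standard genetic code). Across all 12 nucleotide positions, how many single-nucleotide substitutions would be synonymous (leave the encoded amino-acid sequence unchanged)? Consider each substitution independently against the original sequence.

11

Codon 1 (CUA, Leu): 4 synonymous substitutions.
Codon 2 (GCU, Ala): 3 synonymous substitutions.
Codon 3 (GGC, Gly): 3 synonymous substitutions.
Codon 4 (UUC, Phe): 1 synonymous substitution.
Total: 4 + 3 + 3 + 1 = 11.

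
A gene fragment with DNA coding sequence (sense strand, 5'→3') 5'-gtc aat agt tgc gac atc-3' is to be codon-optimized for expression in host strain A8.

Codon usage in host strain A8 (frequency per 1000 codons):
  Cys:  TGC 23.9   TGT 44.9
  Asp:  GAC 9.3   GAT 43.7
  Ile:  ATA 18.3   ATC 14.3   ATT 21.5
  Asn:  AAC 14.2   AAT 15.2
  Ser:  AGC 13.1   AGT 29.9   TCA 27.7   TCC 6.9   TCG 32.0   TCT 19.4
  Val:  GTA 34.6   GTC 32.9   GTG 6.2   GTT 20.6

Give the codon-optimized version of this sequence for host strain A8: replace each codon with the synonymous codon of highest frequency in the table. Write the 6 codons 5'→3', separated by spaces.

Codon 1 (Val): best is GTA at 34.6.
Codon 2 (Asn): best is AAT at 15.2.
Codon 3 (Ser): best is TCG at 32.0.
Codon 4 (Cys): best is TGT at 44.9.
Codon 5 (Asp): best is GAT at 43.7.
Codon 6 (Ile): best is ATT at 21.5.

GTA AAT TCG TGT GAT ATT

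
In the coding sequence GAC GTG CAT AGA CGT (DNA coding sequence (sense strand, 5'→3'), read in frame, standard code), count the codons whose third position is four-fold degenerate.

Codon 1 GAC (Asp): third position 2-fold.
Codon 2 GTG (Val): third position 4-fold.
Codon 3 CAT (His): third position 2-fold.
Codon 4 AGA (Arg): third position 2-fold.
Codon 5 CGT (Arg): third position 4-fold.
Four-fold degenerate third positions: 2.

2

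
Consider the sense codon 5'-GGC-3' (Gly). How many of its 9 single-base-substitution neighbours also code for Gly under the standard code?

Position 1: none → 0 synonymous.
Position 2: none → 0 synonymous.
Position 3: GGU, GGA, GGG → 3 synonymous.
Total: 0 + 0 + 3 = 3.

3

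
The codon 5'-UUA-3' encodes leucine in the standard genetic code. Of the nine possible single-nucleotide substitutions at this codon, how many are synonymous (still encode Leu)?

2

Position 1: CUA → 1 synonymous.
Position 2: none → 0 synonymous.
Position 3: UUG → 1 synonymous.
Total: 1 + 0 + 1 = 2.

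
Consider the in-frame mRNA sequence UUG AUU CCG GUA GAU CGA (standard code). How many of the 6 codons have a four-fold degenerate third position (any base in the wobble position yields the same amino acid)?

Codon 1 UUG (Leu): third position 2-fold.
Codon 2 AUU (Ile): third position 3-fold.
Codon 3 CCG (Pro): third position 4-fold.
Codon 4 GUA (Val): third position 4-fold.
Codon 5 GAU (Asp): third position 2-fold.
Codon 6 CGA (Arg): third position 4-fold.
Four-fold degenerate third positions: 3.

3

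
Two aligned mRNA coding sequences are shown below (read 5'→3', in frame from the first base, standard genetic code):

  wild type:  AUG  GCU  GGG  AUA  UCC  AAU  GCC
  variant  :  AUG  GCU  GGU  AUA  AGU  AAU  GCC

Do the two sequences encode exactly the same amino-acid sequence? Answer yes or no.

Codon 1: AUG Met / AUG Met — identical.
Codon 2: GCU Ala / GCU Ala — identical.
Codon 3: GGG Gly / GGU Gly — synonymous.
Codon 4: AUA Ile / AUA Ile — identical.
Codon 5: UCC Ser / AGU Ser — synonymous.
Codon 6: AAU Asn / AAU Asn — identical.
Codon 7: GCC Ala / GCC Ala — identical.
Nonsynonymous differences: 0 → same protein.

yes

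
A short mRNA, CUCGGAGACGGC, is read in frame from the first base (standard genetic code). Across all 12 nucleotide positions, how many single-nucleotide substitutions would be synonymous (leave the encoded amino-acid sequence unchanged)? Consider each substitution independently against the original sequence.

10

Codon 1 (CUC, Leu): 3 synonymous substitutions.
Codon 2 (GGA, Gly): 3 synonymous substitutions.
Codon 3 (GAC, Asp): 1 synonymous substitution.
Codon 4 (GGC, Gly): 3 synonymous substitutions.
Total: 3 + 3 + 1 + 3 = 10.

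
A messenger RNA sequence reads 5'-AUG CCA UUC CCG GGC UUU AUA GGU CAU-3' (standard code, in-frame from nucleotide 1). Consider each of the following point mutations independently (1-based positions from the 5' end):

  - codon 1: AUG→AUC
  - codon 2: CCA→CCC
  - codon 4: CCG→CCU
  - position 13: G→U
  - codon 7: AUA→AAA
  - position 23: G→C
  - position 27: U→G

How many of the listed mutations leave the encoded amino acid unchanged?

2

Codon 1: AUG (Met) → AUC (Ile) — missense.
Codon 2: CCA (Pro) → CCC (Pro) — synonymous.
Codon 4: CCG (Pro) → CCU (Pro) — synonymous.
Codon 5: GGC (Gly) → UGC (Cys) — missense.
Codon 7: AUA (Ile) → AAA (Lys) — missense.
Codon 8: GGU (Gly) → GCU (Ala) — missense.
Codon 9: CAU (His) → CAG (Gln) — missense.
Synonymous: 2 of 7.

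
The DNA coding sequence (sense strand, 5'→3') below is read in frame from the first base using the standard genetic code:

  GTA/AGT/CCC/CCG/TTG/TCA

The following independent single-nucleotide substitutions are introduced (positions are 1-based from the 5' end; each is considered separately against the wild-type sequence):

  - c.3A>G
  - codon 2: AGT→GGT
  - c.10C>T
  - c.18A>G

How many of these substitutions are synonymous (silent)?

2

Codon 1: GTA (Val) → GTG (Val) — synonymous.
Codon 2: AGT (Ser) → GGT (Gly) — missense.
Codon 4: CCG (Pro) → TCG (Ser) — missense.
Codon 6: TCA (Ser) → TCG (Ser) — synonymous.
Synonymous: 2 of 4.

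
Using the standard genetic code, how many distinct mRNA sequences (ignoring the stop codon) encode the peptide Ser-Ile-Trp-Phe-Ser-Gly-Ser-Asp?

Ser: 6 codons.
Ile: 3 codons.
Trp: 1 codon.
Phe: 2 codons.
Ser: 6 codons.
Gly: 4 codons.
Ser: 6 codons.
Asp: 2 codons.
6 × 3 × 1 × 2 × 6 × 4 × 6 × 2 = 10368.

10368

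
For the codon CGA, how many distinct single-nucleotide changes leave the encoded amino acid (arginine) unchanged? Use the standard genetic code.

4

Position 1: AGA → 1 synonymous.
Position 2: none → 0 synonymous.
Position 3: CGU, CGC, CGG → 3 synonymous.
Total: 1 + 0 + 3 = 4.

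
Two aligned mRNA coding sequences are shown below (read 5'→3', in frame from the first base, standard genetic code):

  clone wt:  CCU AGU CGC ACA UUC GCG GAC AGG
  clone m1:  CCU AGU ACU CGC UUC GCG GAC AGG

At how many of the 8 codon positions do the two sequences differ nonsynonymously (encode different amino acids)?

2

Codon 1: CCU Pro / CCU Pro — identical.
Codon 2: AGU Ser / AGU Ser — identical.
Codon 3: CGC Arg / ACU Thr — nonsynonymous.
Codon 4: ACA Thr / CGC Arg — nonsynonymous.
Codon 5: UUC Phe / UUC Phe — identical.
Codon 6: GCG Ala / GCG Ala — identical.
Codon 7: GAC Asp / GAC Asp — identical.
Codon 8: AGG Arg / AGG Arg — identical.
Nonsynonymous differences: 2.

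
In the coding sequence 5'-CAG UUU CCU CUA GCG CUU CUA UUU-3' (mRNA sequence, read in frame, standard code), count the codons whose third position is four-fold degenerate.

Codon 1 CAG (Gln): third position 2-fold.
Codon 2 UUU (Phe): third position 2-fold.
Codon 3 CCU (Pro): third position 4-fold.
Codon 4 CUA (Leu): third position 4-fold.
Codon 5 GCG (Ala): third position 4-fold.
Codon 6 CUU (Leu): third position 4-fold.
Codon 7 CUA (Leu): third position 4-fold.
Codon 8 UUU (Phe): third position 2-fold.
Four-fold degenerate third positions: 5.

5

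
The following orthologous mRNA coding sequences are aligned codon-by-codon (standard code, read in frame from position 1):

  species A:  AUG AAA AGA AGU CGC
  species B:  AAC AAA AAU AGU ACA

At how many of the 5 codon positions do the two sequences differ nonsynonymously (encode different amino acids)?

3

Codon 1: AUG Met / AAC Asn — nonsynonymous.
Codon 2: AAA Lys / AAA Lys — identical.
Codon 3: AGA Arg / AAU Asn — nonsynonymous.
Codon 4: AGU Ser / AGU Ser — identical.
Codon 5: CGC Arg / ACA Thr — nonsynonymous.
Nonsynonymous differences: 3.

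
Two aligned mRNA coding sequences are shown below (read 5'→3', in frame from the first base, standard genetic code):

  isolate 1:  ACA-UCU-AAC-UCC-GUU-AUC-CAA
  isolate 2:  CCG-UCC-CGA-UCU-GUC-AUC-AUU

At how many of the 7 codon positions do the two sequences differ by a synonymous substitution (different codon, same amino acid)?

Codon 1: ACA Thr / CCG Pro — nonsynonymous.
Codon 2: UCU Ser / UCC Ser — synonymous.
Codon 3: AAC Asn / CGA Arg — nonsynonymous.
Codon 4: UCC Ser / UCU Ser — synonymous.
Codon 5: GUU Val / GUC Val — synonymous.
Codon 6: AUC Ile / AUC Ile — identical.
Codon 7: CAA Gln / AUU Ile — nonsynonymous.
Synonymous differences: 3.

3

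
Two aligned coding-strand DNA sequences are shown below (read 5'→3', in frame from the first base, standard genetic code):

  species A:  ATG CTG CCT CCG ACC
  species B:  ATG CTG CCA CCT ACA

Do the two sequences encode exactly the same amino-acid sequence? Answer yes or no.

yes

Codon 1: ATG Met / ATG Met — identical.
Codon 2: CTG Leu / CTG Leu — identical.
Codon 3: CCT Pro / CCA Pro — synonymous.
Codon 4: CCG Pro / CCT Pro — synonymous.
Codon 5: ACC Thr / ACA Thr — synonymous.
Nonsynonymous differences: 0 → same protein.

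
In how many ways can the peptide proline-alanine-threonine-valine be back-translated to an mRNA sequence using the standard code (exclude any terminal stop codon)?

Pro: 4 codons.
Ala: 4 codons.
Thr: 4 codons.
Val: 4 codons.
4 × 4 × 4 × 4 = 256.

256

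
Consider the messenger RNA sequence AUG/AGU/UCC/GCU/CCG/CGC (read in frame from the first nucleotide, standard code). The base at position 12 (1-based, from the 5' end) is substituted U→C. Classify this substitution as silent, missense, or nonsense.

silent

Position 12 falls in codon 4: GCU → Ala.
After the substitution the codon is GCC → Ala.
Both encode Ala, so the change is synonymous.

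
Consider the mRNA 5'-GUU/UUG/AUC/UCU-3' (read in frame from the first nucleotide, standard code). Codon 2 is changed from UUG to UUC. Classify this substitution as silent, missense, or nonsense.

missense

Position 6 falls in codon 2: UUG → Leu.
After the substitution the codon is UUC → Phe.
Leu ≠ Phe, so this is a missense mutation.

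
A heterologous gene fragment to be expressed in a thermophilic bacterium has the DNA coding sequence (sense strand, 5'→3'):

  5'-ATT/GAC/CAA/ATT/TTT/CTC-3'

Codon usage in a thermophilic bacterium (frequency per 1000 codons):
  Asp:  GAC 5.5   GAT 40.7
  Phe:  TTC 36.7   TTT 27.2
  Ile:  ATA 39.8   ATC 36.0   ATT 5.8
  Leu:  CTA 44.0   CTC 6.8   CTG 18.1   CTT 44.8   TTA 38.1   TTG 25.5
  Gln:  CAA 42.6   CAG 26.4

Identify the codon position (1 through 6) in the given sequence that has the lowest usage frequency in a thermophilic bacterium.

2

Codon 1 ATT (Ile): 5.8 per 1000.
Codon 2 GAC (Asp): 5.5 per 1000.
Codon 3 CAA (Gln): 42.6 per 1000.
Codon 4 ATT (Ile): 5.8 per 1000.
Codon 5 TTT (Phe): 27.2 per 1000.
Codon 6 CTC (Leu): 6.8 per 1000.
Lowest frequency is 5.5 at codon 2.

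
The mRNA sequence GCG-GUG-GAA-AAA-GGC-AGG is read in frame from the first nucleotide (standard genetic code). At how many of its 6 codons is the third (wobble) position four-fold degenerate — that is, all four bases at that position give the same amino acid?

3

Codon 1 GCG (Ala): third position 4-fold.
Codon 2 GUG (Val): third position 4-fold.
Codon 3 GAA (Glu): third position 2-fold.
Codon 4 AAA (Lys): third position 2-fold.
Codon 5 GGC (Gly): third position 4-fold.
Codon 6 AGG (Arg): third position 2-fold.
Four-fold degenerate third positions: 3.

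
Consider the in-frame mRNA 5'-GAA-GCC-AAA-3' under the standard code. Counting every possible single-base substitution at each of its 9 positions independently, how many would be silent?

5

Codon 1 (GAA, Glu): 1 synonymous substitution.
Codon 2 (GCC, Ala): 3 synonymous substitutions.
Codon 3 (AAA, Lys): 1 synonymous substitution.
Total: 1 + 3 + 1 = 5.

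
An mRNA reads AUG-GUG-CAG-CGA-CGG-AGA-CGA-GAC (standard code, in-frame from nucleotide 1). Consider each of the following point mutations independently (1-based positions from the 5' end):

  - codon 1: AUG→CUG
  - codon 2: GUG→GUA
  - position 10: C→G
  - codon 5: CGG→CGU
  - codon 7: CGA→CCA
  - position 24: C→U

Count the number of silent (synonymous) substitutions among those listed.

Codon 1: AUG (Met) → CUG (Leu) — missense.
Codon 2: GUG (Val) → GUA (Val) — synonymous.
Codon 4: CGA (Arg) → GGA (Gly) — missense.
Codon 5: CGG (Arg) → CGU (Arg) — synonymous.
Codon 7: CGA (Arg) → CCA (Pro) — missense.
Codon 8: GAC (Asp) → GAU (Asp) — synonymous.
Synonymous: 3 of 6.

3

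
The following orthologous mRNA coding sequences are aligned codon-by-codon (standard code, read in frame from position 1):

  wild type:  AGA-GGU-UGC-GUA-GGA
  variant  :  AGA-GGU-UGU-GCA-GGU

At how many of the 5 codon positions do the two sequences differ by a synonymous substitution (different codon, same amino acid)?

2

Codon 1: AGA Arg / AGA Arg — identical.
Codon 2: GGU Gly / GGU Gly — identical.
Codon 3: UGC Cys / UGU Cys — synonymous.
Codon 4: GUA Val / GCA Ala — nonsynonymous.
Codon 5: GGA Gly / GGU Gly — synonymous.
Synonymous differences: 2.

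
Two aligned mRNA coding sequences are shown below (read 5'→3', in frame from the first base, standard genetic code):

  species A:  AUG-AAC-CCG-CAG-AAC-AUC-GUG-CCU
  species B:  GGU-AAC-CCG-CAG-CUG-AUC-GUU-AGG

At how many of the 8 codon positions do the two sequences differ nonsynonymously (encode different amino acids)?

3

Codon 1: AUG Met / GGU Gly — nonsynonymous.
Codon 2: AAC Asn / AAC Asn — identical.
Codon 3: CCG Pro / CCG Pro — identical.
Codon 4: CAG Gln / CAG Gln — identical.
Codon 5: AAC Asn / CUG Leu — nonsynonymous.
Codon 6: AUC Ile / AUC Ile — identical.
Codon 7: GUG Val / GUU Val — synonymous.
Codon 8: CCU Pro / AGG Arg — nonsynonymous.
Nonsynonymous differences: 3.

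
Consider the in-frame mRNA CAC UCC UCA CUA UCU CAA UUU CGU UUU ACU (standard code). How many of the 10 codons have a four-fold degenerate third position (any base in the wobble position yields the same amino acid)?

6

Codon 1 CAC (His): third position 2-fold.
Codon 2 UCC (Ser): third position 4-fold.
Codon 3 UCA (Ser): third position 4-fold.
Codon 4 CUA (Leu): third position 4-fold.
Codon 5 UCU (Ser): third position 4-fold.
Codon 6 CAA (Gln): third position 2-fold.
Codon 7 UUU (Phe): third position 2-fold.
Codon 8 CGU (Arg): third position 4-fold.
Codon 9 UUU (Phe): third position 2-fold.
Codon 10 ACU (Thr): third position 4-fold.
Four-fold degenerate third positions: 6.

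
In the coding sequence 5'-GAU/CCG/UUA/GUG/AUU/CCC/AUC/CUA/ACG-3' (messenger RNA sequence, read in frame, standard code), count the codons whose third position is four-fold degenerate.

Codon 1 GAU (Asp): third position 2-fold.
Codon 2 CCG (Pro): third position 4-fold.
Codon 3 UUA (Leu): third position 2-fold.
Codon 4 GUG (Val): third position 4-fold.
Codon 5 AUU (Ile): third position 3-fold.
Codon 6 CCC (Pro): third position 4-fold.
Codon 7 AUC (Ile): third position 3-fold.
Codon 8 CUA (Leu): third position 4-fold.
Codon 9 ACG (Thr): third position 4-fold.
Four-fold degenerate third positions: 5.

5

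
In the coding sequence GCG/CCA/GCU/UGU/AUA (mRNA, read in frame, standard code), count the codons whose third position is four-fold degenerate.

Codon 1 GCG (Ala): third position 4-fold.
Codon 2 CCA (Pro): third position 4-fold.
Codon 3 GCU (Ala): third position 4-fold.
Codon 4 UGU (Cys): third position 2-fold.
Codon 5 AUA (Ile): third position 3-fold.
Four-fold degenerate third positions: 3.

3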